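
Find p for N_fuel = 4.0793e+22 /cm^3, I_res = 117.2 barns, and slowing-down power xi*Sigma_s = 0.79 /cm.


p = exp(-N * I * 1e-24 / (xi*Sigma_s))
p = exp(-4.0793e+22 * 117.2 * 1e-24 / 0.79)
p = 0.0023536

0.0023536


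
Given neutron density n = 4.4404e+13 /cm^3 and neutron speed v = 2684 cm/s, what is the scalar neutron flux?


phi = n * v
phi = 4.4404e+13 * 2684
phi = 1.1918e+17 /cm^2/s

1.1918e+17


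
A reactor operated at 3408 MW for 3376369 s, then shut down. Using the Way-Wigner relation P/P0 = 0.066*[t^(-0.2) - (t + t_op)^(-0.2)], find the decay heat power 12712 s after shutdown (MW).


P/P0 = 0.066 * [t^(-0.2) - (t + t_op)^(-0.2)]
P/P0 = 0.066 * [12712^(-0.2) - (12712 + 3376369)^(-0.2)]
P/P0 = 0.066 * [0.1510627 - 0.04942920] = 0.006707811
P = 3408 * 0.006707811 = 22.860 MW

22.860


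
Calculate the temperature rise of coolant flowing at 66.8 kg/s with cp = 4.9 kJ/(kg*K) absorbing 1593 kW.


dT = Q / (m_dot * cp)
dT = 1593 / (66.8 * 4.9)
dT = 4.8668 C

4.8668


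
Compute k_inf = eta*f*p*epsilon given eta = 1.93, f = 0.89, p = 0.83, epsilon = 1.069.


k_inf = eta * f * p * epsilon
k_inf = 1.93 * 0.89 * 0.83 * 1.069
k_inf = 1.5241

1.5241


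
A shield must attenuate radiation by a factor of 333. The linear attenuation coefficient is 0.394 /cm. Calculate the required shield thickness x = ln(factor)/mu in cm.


x = ln(factor) / mu
x = ln(333) / 0.394
x = 14.741 cm

14.741


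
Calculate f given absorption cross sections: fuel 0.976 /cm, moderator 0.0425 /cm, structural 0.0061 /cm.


f = Sigma_a_fuel / (Sigma_a_fuel + Sigma_a_mod + Sigma_a_other)
f = 0.976 / (0.976 + 0.0425 + 0.0061)
f = 0.95257

0.95257


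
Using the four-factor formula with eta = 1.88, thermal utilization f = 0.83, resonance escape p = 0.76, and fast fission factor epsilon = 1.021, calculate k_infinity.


k_inf = eta * f * p * epsilon
k_inf = 1.88 * 0.83 * 0.76 * 1.021
k_inf = 1.2108

1.2108


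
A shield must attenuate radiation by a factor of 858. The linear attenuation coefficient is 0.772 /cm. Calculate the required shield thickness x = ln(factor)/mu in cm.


x = ln(factor) / mu
x = ln(858) / 0.772
x = 8.7495 cm

8.7495


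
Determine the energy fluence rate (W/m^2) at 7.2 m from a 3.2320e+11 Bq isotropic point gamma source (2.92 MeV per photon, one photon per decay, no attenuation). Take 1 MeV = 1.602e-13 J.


psi = A * E * 1.602e-13 / (4*pi*r^2)
psi = 3.2320e+11 * 2.92 * 1.602e-13 / (4*pi*7.2^2)
psi = 2.3208e-04 W/m^2

2.3208e-04


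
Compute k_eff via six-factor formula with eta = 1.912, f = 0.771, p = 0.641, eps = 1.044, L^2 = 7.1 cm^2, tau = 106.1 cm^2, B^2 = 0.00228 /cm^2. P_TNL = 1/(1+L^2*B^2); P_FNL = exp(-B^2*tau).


k_inf = eta*f*p*eps = 1.912*0.771*0.641*1.044 = 0.9865084
P_TNL = 1/(1 + L^2*B^2) = 1/(1 + 7.1*0.00228) = 0.9840699
P_FNL = exp(-B^2*tau) = exp(-0.00228*106.1) = 0.7851284
k_eff = k_inf * P_TNL * P_FNL = 0.9865084 * 0.9840699 * 0.7851284
k_eff = 0.76220

0.76220


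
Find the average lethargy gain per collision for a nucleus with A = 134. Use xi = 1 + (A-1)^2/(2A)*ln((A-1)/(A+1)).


xi = 1 + (A-1)^2/(2A) * ln((A-1)/(A+1))
xi = 1 + (134-1)^2/(2*134) * ln((134-1)/(134 +1))
xi = 0.014851

0.014851


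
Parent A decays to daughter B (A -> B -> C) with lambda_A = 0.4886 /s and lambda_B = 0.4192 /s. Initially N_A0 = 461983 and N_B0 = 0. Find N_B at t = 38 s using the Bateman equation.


N_B(t) = lambda_A * N_A0 / (lambda_B - lambda_A) * [exp(-lambda_A*t) - exp(-lambda_B*t)]
exp(-0.4886*38) = 8.640547e-09; exp(-0.4192*38) = 1.207432e-07
N_B = 0.4886 * 461983 / (0.4192 - 0.4886) * (8.640547e-09 - 1.207432e-07)
N_B = 0.36462

0.36462


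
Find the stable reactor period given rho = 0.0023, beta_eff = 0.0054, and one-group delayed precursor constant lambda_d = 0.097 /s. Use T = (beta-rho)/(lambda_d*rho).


T = (beta - rho) / (lambda_d * rho)
T = (0.0054 - 0.0023) / (0.097 * 0.0023)
T = 13.895 s

13.895


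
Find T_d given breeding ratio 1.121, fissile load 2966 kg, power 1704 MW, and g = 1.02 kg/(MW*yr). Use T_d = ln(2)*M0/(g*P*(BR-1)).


Breeding gain G = BR - 1 = 1.121 - 1 = 0.121
Fissile production rate = g * P * G = 1.02 * 1704 * 0.121 = 210.30768 kg/yr
T_d = ln(2) * M0 / (g * P * G)
T_d = ln(2) * 2966 / 210.30768 = 9.7756 yr

9.7756


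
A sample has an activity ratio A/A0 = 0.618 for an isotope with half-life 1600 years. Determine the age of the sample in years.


lambda = ln(2) / t_half = ln(2) / 1600 = 4.332170e-04 /yr
t = -ln(A/A0) / lambda
t = -ln(0.618) / 4.332170e-04
t = 1110.9 yr

1110.9


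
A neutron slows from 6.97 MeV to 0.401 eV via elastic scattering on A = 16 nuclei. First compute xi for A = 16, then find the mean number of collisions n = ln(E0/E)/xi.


xi = 1 + (A-1)^2/(2A)*ln((A-1)/(A+1)) = 0.1199467 (for A = 16)
n = ln(E0/E) / xi
n = ln(6.97e6 / 0.401) / 0.1199467
n = ln(1.738155e+07) / 0.1199467 = 138.99

138.99


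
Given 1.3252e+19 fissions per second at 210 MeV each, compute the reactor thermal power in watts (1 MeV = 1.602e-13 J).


P = fission_rate * E_MeV * 1.602e-13
P = 1.3252e+19 * 210 * 1.602e-13
P = 4.4582e+08 W

4.4582e+08


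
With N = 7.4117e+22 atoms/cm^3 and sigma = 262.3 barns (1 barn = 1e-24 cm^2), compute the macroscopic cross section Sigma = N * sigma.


Sigma = N * sigma_barns * 1e-24
Sigma = 7.4117e+22 * 262.3 * 1e-24
Sigma = 19.441 /cm

19.441


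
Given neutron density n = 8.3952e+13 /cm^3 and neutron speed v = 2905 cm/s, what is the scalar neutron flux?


phi = n * v
phi = 8.3952e+13 * 2905
phi = 2.4388e+17 /cm^2/s

2.4388e+17


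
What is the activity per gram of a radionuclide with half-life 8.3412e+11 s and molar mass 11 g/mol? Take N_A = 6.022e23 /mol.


lambda = ln(2) / t_half = ln(2) / 8.3412e+11 = 8.309922e-13 /s
SA = lambda * N_A / M
SA = 8.309922e-13 * 6.022e23 / 11
SA = 4.5493e+10 Bq/g

4.5493e+10


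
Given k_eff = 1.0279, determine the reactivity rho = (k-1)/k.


rho = (k_eff - 1) / k_eff
rho = (1.0279 - 1) / 1.0279
rho = 0.027143

0.027143


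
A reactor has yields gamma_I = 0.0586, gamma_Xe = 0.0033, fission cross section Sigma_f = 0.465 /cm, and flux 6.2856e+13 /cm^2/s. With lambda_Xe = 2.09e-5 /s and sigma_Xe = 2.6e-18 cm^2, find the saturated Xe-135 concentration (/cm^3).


Xe_eq = (gamma_I + gamma_Xe) * Sigma_f * phi / (lambda_Xe + sigma_Xe * phi)
Numerator = (0.0586 + 0.0033) * 0.465 * 6.2856e+13 = 1.809216e+12
Denominator = 2.09e-5 + 2.6e-18 * 6.2856e+13 = 1.843256e-04
Xe_eq = 1.809216e+12 / 1.843256e-04 = 9.8153e+15 /cm^3

9.8153e+15


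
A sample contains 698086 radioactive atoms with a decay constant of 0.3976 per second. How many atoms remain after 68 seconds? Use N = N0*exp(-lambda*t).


N = N0 * exp(-lambda * t)
N = 698086 * exp(-0.3976 * 68)
N = 1.2647e-06

1.2647e-06


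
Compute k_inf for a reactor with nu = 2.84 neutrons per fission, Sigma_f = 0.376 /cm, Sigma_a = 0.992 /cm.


k_inf = nu * Sigma_f / Sigma_a
k_inf = 2.84 * 0.376 / 0.992
k_inf = 1.0765

1.0765


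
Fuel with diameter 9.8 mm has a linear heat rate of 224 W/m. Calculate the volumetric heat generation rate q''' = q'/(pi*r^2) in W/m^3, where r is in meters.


r = D / 2 / 1000 = 9.8 / 2 / 1000 = 0.0049 m
q''' = q' / (pi * r^2)
q''' = 224 / (pi * 0.0049^2)
q''' = 2.9697e+06 W/m^3

2.9697e+06


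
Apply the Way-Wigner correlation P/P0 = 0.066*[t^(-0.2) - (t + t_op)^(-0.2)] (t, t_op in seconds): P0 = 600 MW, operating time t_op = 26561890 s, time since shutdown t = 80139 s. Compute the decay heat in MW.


P/P0 = 0.066 * [t^(-0.2) - (t + t_op)^(-0.2)]
P/P0 = 0.066 * [80139^(-0.2) - (80139 + 26561890)^(-0.2)]
P/P0 = 0.066 * [0.1045277 - 0.03272552] = 0.004738944
P = 600 * 0.004738944 = 2.8434 MW

2.8434


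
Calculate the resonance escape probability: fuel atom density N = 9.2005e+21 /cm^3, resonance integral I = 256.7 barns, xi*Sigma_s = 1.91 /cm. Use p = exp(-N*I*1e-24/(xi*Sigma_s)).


p = exp(-N * I * 1e-24 / (xi*Sigma_s))
p = exp(-9.2005e+21 * 256.7 * 1e-24 / 1.91)
p = 0.29039

0.29039


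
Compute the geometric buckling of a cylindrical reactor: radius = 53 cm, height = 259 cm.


B^2 = (2.405/R)^2 + (pi/H)^2
B^2 = (2.405/53)^2 + (pi/259)^2
B^2 = 0.0022062 /cm^2

0.0022062


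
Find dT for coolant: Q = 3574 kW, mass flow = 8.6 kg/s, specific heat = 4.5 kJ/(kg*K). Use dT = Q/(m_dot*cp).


dT = Q / (m_dot * cp)
dT = 3574 / (8.6 * 4.5)
dT = 92.351 C

92.351


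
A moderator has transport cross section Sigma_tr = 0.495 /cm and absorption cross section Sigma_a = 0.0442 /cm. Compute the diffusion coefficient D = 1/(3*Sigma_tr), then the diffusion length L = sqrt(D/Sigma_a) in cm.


D = 1 / (3 * Sigma_tr) = 1 / (3 * 0.495) = 0.6734007 cm
L = sqrt(D / Sigma_a)
L = sqrt(0.6734007 / 0.0442)
L = 3.9032 cm

3.9032


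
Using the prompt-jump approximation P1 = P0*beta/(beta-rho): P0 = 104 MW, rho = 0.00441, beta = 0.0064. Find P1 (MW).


P1/P0 = beta / (beta - rho)
P1/P0 = 0.0064 / (0.0064 - 0.00441) = 3.216080
P1 = 104 * 3.216080 = 334.47 MW

334.47


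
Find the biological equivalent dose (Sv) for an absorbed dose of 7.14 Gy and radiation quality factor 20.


H = D * Q
H = 7.14 * 20
H = 142.80 Sv

142.80


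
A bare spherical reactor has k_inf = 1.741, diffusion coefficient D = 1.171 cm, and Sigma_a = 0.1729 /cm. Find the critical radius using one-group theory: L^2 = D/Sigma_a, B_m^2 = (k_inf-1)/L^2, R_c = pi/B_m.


L^2 = D / Sigma_a = 1.171 / 0.1729 = 6.772701 cm^2
B_m^2 = (k_inf - 1) / L^2 = (1.741 - 1) / 6.772701 = 0.1094098 /cm^2
For a bare sphere: B_g = pi/R, so R_c = pi / sqrt(B_m^2)
R_c = pi / sqrt(0.1094098) = 9.4978 cm

9.4978


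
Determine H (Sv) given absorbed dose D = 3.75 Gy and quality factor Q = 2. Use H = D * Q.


H = D * Q
H = 3.75 * 2
H = 7.5000 Sv

7.5000


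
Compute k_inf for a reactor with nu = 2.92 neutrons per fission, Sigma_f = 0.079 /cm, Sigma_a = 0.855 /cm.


k_inf = nu * Sigma_f / Sigma_a
k_inf = 2.92 * 0.079 / 0.855
k_inf = 0.26980

0.26980


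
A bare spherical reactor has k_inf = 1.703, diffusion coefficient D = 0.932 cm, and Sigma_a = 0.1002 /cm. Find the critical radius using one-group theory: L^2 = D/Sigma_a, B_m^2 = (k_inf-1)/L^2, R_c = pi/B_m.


L^2 = D / Sigma_a = 0.932 / 0.1002 = 9.301397 cm^2
B_m^2 = (k_inf - 1) / L^2 = (1.703 - 1) / 9.301397 = 0.07558004 /cm^2
For a bare sphere: B_g = pi/R, so R_c = pi / sqrt(B_m^2)
R_c = pi / sqrt(0.07558004) = 11.427 cm

11.427


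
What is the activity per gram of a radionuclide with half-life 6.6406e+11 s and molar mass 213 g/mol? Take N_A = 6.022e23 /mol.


lambda = ln(2) / t_half = ln(2) / 6.6406e+11 = 1.043802e-12 /s
SA = lambda * N_A / M
SA = 1.043802e-12 * 6.022e23 / 213
SA = 2.9511e+09 Bq/g

2.9511e+09


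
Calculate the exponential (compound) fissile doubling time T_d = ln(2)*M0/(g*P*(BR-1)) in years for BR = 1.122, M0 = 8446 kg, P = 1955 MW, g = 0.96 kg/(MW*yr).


Breeding gain G = BR - 1 = 1.122 - 1 = 0.122
Fissile production rate = g * P * G = 0.96 * 1955 * 0.122 = 228.9696 kg/yr
T_d = ln(2) * M0 / (g * P * G)
T_d = ln(2) * 8446 / 228.9696 = 25.568 yr

25.568


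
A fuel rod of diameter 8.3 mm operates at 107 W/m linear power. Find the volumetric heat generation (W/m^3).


r = D / 2 / 1000 = 8.3 / 2 / 1000 = 0.00415 m
q''' = q' / (pi * r^2)
q''' = 107 / (pi * 0.00415^2)
q''' = 1.9776e+06 W/m^3

1.9776e+06


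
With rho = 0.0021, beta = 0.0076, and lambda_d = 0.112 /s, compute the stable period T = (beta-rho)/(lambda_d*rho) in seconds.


T = (beta - rho) / (lambda_d * rho)
T = (0.0076 - 0.0021) / (0.112 * 0.0021)
T = 23.384 s

23.384


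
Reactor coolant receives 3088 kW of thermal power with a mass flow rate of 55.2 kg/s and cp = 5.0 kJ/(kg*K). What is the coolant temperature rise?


dT = Q / (m_dot * cp)
dT = 3088 / (55.2 * 5.0)
dT = 11.188 C

11.188


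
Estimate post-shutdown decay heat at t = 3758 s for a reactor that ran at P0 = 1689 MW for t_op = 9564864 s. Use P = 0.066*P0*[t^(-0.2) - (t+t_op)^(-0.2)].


P/P0 = 0.066 * [t^(-0.2) - (t + t_op)^(-0.2)]
P/P0 = 0.066 * [3758^(-0.2) - (3758 + 9564864)^(-0.2)]
P/P0 = 0.066 * [0.1927563 - 0.04016337] = 0.01007113
P = 1689 * 0.01007113 = 17.010 MW

17.010


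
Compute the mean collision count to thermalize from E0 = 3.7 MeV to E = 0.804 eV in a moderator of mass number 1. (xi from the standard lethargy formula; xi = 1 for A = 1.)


xi = 1 + (A-1)^2/(2A)*ln((A-1)/(A+1)) = 1 (for A = 1)
n = ln(E0/E) / xi
n = ln(3.7e6 / 0.804) / 1
n = ln(4.601990e+06) / 1 = 15.342

15.342


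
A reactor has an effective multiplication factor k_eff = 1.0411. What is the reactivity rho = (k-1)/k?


rho = (k_eff - 1) / k_eff
rho = (1.0411 - 1) / 1.0411
rho = 0.039477

0.039477


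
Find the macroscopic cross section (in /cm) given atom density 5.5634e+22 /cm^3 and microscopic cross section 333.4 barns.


Sigma = N * sigma_barns * 1e-24
Sigma = 5.5634e+22 * 333.4 * 1e-24
Sigma = 18.548 /cm

18.548


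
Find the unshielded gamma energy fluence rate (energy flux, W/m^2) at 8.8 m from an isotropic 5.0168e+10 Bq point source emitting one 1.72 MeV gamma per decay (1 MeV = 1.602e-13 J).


psi = A * E * 1.602e-13 / (4*pi*r^2)
psi = 5.0168e+10 * 1.72 * 1.602e-13 / (4*pi*8.8^2)
psi = 1.4205e-05 W/m^2

1.4205e-05


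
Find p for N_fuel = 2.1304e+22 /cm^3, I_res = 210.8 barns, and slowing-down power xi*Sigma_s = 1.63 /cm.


p = exp(-N * I * 1e-24 / (xi*Sigma_s))
p = exp(-2.1304e+22 * 210.8 * 1e-24 / 1.63)
p = 0.063600

0.063600


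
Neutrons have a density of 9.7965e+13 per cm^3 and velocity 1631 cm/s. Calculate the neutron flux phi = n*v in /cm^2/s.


phi = n * v
phi = 9.7965e+13 * 1631
phi = 1.5978e+17 /cm^2/s

1.5978e+17


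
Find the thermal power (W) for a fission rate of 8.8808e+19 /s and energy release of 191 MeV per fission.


P = fission_rate * E_MeV * 1.602e-13
P = 8.8808e+19 * 191 * 1.602e-13
P = 2.7174e+09 W

2.7174e+09


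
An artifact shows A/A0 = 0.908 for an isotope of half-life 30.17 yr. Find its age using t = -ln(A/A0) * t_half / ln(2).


lambda = ln(2) / t_half = ln(2) / 30.17 = 0.02297472 /yr
t = -ln(A/A0) / lambda
t = -ln(0.908) / 0.02297472
t = 4.2007 yr

4.2007


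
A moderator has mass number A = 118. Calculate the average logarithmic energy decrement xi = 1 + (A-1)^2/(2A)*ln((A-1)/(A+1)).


xi = 1 + (A-1)^2/(2A) * ln((A-1)/(A+1))
xi = 1 + (118-1)^2/(2*118) * ln((118-1)/(118 +1))
xi = 0.016854

0.016854


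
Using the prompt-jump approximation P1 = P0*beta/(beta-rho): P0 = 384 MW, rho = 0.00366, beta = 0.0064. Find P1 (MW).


P1/P0 = beta / (beta - rho)
P1/P0 = 0.0064 / (0.0064 - 0.00366) = 2.335766
P1 = 384 * 2.335766 = 896.93 MW

896.93


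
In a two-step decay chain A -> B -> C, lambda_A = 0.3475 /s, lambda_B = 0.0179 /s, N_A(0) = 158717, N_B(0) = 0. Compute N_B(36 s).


N_B(t) = lambda_A * N_A0 / (lambda_B - lambda_A) * [exp(-lambda_A*t) - exp(-lambda_B*t)]
exp(-0.3475*36) = 3.689572e-06; exp(-0.0179*36) = 0.5249774
N_B = 0.3475 * 158717 / (0.0179 - 0.3475) * (3.689572e-06 - 0.5249774)
N_B = 87847

87847


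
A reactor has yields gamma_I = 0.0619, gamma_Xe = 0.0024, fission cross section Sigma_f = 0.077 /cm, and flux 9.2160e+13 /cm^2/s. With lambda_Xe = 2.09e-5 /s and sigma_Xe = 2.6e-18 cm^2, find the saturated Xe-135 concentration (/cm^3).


Xe_eq = (gamma_I + gamma_Xe) * Sigma_f * phi / (lambda_Xe + sigma_Xe * phi)
Numerator = (0.0619 + 0.0024) * 0.077 * 9.2160e+13 = 4.562934e+11
Denominator = 2.09e-5 + 2.6e-18 * 9.2160e+13 = 2.605160e-04
Xe_eq = 4.562934e+11 / 2.605160e-04 = 1.7515e+15 /cm^3

1.7515e+15


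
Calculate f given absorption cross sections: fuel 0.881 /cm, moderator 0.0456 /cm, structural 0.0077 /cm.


f = Sigma_a_fuel / (Sigma_a_fuel + Sigma_a_mod + Sigma_a_other)
f = 0.881 / (0.881 + 0.0456 + 0.0077)
f = 0.94295

0.94295


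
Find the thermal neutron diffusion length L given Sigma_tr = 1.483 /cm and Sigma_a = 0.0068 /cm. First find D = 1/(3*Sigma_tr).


D = 1 / (3 * Sigma_tr) = 1 / (3 * 1.483) = 0.2247696 cm
L = sqrt(D / Sigma_a)
L = sqrt(0.2247696 / 0.0068)
L = 5.7493 cm

5.7493


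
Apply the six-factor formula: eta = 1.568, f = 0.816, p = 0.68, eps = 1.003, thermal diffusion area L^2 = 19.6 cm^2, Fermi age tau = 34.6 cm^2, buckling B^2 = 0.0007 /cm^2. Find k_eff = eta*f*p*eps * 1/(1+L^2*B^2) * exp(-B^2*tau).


k_inf = eta*f*p*eps = 1.568*0.816*0.68*1.003 = 0.8726620
P_TNL = 1/(1 + L^2*B^2) = 1/(1 + 19.6*0.0007) = 0.9864657
P_FNL = exp(-B^2*tau) = exp(-0.0007*34.6) = 0.9760710
k_eff = k_inf * P_TNL * P_FNL = 0.8726620 * 0.9864657 * 0.9760710
k_eff = 0.84025

0.84025


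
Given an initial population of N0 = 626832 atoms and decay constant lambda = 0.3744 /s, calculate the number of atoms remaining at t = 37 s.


N = N0 * exp(-lambda * t)
N = 626832 * exp(-0.3744 * 37)
N = 0.60389

0.60389


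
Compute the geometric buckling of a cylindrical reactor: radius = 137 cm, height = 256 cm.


B^2 = (2.405/R)^2 + (pi/H)^2
B^2 = (2.405/137)^2 + (pi/256)^2
B^2 = 4.5877e-04 /cm^2

4.5877e-04


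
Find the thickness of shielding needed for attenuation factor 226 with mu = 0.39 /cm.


x = ln(factor) / mu
x = ln(226) / 0.39
x = 13.899 cm

13.899


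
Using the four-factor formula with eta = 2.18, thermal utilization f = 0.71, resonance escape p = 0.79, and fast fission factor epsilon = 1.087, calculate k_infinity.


k_inf = eta * f * p * epsilon
k_inf = 2.18 * 0.71 * 0.79 * 1.087
k_inf = 1.3291

1.3291


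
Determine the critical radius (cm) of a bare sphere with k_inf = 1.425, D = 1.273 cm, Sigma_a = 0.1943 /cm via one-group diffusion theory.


L^2 = D / Sigma_a = 1.273 / 0.1943 = 6.551724 cm^2
B_m^2 = (k_inf - 1) / L^2 = (1.425 - 1) / 6.551724 = 0.06486842 /cm^2
For a bare sphere: B_g = pi/R, so R_c = pi / sqrt(B_m^2)
R_c = pi / sqrt(0.06486842) = 12.335 cm

12.335


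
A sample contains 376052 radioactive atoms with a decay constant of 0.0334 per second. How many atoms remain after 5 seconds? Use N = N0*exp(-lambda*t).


N = N0 * exp(-lambda * t)
N = 376052 * exp(-0.0334 * 5)
N = 318215

318215


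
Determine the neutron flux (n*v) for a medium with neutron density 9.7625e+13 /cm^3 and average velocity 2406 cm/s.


phi = n * v
phi = 9.7625e+13 * 2406
phi = 2.3489e+17 /cm^2/s

2.3489e+17


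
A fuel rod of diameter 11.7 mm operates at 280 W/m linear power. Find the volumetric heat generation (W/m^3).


r = D / 2 / 1000 = 11.7 / 2 / 1000 = 0.00585 m
q''' = q' / (pi * r^2)
q''' = 280 / (pi * 0.00585^2)
q''' = 2.6043e+06 W/m^3

2.6043e+06


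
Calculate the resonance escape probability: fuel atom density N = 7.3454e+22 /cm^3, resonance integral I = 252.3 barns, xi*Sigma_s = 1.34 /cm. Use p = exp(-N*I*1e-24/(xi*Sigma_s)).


p = exp(-N * I * 1e-24 / (xi*Sigma_s))
p = exp(-7.3454e+22 * 252.3 * 1e-24 / 1.34)
p = 9.8544e-07

9.8544e-07


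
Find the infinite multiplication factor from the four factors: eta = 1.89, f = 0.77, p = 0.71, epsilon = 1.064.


k_inf = eta * f * p * epsilon
k_inf = 1.89 * 0.77 * 0.71 * 1.064
k_inf = 1.0994

1.0994


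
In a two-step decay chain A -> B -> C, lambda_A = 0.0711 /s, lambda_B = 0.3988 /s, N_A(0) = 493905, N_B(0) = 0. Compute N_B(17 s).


N_B(t) = lambda_A * N_A0 / (lambda_B - lambda_A) * [exp(-lambda_A*t) - exp(-lambda_B*t)]
exp(-0.0711*17) = 0.2985852; exp(-0.3988*17) = 0.001136729
N_B = 0.0711 * 493905 / (0.3988 - 0.0711) * (0.2985852 - 0.001136729)
N_B = 31875

31875


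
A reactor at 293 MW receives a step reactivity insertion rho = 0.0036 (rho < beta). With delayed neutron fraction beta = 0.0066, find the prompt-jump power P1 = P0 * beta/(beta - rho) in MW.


P1/P0 = beta / (beta - rho)
P1/P0 = 0.0066 / (0.0066 - 0.0036) = 2.200000
P1 = 293 * 2.200000 = 644.60 MW

644.60


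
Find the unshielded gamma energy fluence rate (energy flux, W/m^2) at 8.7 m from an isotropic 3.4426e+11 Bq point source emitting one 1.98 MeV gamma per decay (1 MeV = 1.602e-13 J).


psi = A * E * 1.602e-13 / (4*pi*r^2)
psi = 3.4426e+11 * 1.98 * 1.602e-13 / (4*pi*8.7^2)
psi = 1.1481e-04 W/m^2

1.1481e-04


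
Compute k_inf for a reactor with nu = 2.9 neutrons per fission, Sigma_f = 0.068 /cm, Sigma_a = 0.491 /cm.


k_inf = nu * Sigma_f / Sigma_a
k_inf = 2.9 * 0.068 / 0.491
k_inf = 0.40163

0.40163


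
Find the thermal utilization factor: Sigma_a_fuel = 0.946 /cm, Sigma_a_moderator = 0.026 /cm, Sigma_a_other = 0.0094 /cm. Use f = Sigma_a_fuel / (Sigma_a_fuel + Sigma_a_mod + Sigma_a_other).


f = Sigma_a_fuel / (Sigma_a_fuel + Sigma_a_mod + Sigma_a_other)
f = 0.946 / (0.946 + 0.026 + 0.0094)
f = 0.96393

0.96393


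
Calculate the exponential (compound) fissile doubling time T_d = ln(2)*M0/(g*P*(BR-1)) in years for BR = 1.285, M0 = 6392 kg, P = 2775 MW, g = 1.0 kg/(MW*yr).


Breeding gain G = BR - 1 = 1.285 - 1 = 0.285
Fissile production rate = g * P * G = 1.0 * 2775 * 0.285 = 790.875 kg/yr
T_d = ln(2) * M0 / (g * P * G)
T_d = ln(2) * 6392 / 790.875 = 5.6021 yr

5.6021


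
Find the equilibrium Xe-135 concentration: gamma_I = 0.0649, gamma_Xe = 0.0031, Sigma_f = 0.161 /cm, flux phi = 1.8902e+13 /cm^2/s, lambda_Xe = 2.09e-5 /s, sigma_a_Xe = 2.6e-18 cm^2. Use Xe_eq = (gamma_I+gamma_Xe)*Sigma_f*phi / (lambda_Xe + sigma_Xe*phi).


Xe_eq = (gamma_I + gamma_Xe) * Sigma_f * phi / (lambda_Xe + sigma_Xe * phi)
Numerator = (0.0649 + 0.0031) * 0.161 * 1.8902e+13 = 2.069391e+11
Denominator = 2.09e-5 + 2.6e-18 * 1.8902e+13 = 7.004520e-05
Xe_eq = 2.069391e+11 / 7.004520e-05 = 2.9544e+15 /cm^3

2.9544e+15


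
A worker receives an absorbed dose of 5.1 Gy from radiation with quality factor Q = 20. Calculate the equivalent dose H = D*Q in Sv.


H = D * Q
H = 5.1 * 20
H = 102.00 Sv

102.00


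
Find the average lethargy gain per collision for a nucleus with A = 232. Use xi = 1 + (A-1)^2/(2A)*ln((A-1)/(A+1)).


xi = 1 + (A-1)^2/(2A) * ln((A-1)/(A+1))
xi = 1 + (232-1)^2/(2*232) * ln((232-1)/(232 +1))
xi = 0.0085960

0.0085960


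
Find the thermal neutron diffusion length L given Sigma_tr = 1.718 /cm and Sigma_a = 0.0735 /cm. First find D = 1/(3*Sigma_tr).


D = 1 / (3 * Sigma_tr) = 1 / (3 * 1.718) = 0.1940241 cm
L = sqrt(D / Sigma_a)
L = sqrt(0.1940241 / 0.0735)
L = 1.6247 cm

1.6247


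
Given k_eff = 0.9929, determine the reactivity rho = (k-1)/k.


rho = (k_eff - 1) / k_eff
rho = (0.9929 - 1) / 0.9929
rho = -0.0071508

-0.0071508


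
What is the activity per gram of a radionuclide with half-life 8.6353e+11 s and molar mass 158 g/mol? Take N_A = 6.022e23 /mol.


lambda = ln(2) / t_half = ln(2) / 8.6353e+11 = 8.026903e-13 /s
SA = lambda * N_A / M
SA = 8.026903e-13 * 6.022e23 / 158
SA = 3.0594e+09 Bq/g

3.0594e+09


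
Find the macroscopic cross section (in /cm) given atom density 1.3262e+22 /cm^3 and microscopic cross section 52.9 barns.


Sigma = N * sigma_barns * 1e-24
Sigma = 1.3262e+22 * 52.9 * 1e-24
Sigma = 0.70156 /cm

0.70156


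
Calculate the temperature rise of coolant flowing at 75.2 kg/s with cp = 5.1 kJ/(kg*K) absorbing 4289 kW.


dT = Q / (m_dot * cp)
dT = 4289 / (75.2 * 5.1)
dT = 11.183 C

11.183


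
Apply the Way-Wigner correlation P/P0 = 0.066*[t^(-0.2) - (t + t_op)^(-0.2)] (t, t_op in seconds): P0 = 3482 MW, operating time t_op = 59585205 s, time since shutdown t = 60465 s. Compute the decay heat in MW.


P/P0 = 0.066 * [t^(-0.2) - (t + t_op)^(-0.2)]
P/P0 = 0.066 * [60465^(-0.2) - (60465 + 59585205)^(-0.2)]
P/P0 = 0.066 * [0.1105858 - 0.02785378] = 0.005460313
P = 3482 * 0.005460313 = 19.013 MW

19.013


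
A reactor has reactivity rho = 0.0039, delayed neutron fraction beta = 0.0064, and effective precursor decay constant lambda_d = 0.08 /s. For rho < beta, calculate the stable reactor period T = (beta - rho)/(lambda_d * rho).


T = (beta - rho) / (lambda_d * rho)
T = (0.0064 - 0.0039) / (0.08 * 0.0039)
T = 8.0128 s

8.0128


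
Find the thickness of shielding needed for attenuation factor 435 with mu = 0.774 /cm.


x = ln(factor) / mu
x = ln(435) / 0.774
x = 7.8493 cm

7.8493


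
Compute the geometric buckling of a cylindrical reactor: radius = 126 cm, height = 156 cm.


B^2 = (2.405/R)^2 + (pi/H)^2
B^2 = (2.405/126)^2 + (pi/156)^2
B^2 = 7.6988e-04 /cm^2

7.6988e-04


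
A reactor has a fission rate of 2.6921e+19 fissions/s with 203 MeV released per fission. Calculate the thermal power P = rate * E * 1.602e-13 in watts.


P = fission_rate * E_MeV * 1.602e-13
P = 2.6921e+19 * 203 * 1.602e-13
P = 8.7549e+08 W

8.7549e+08


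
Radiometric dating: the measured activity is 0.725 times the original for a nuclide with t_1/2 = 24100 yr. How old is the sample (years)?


lambda = ln(2) / t_half = ln(2) / 24100 = 2.876129e-05 /yr
t = -ln(A/A0) / lambda
t = -ln(0.725) / 2.876129e-05
t = 11181 yr

11181


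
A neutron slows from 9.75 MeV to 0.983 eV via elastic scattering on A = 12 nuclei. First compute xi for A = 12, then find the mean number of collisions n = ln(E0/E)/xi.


xi = 1 + (A-1)^2/(2A)*ln((A-1)/(A+1)) = 0.1577690 (for A = 12)
n = ln(E0/E) / xi
n = ln(9.75e6 / 0.983) / 0.1577690
n = ln(9.918616e+06) / 0.1577690 = 102.11

102.11


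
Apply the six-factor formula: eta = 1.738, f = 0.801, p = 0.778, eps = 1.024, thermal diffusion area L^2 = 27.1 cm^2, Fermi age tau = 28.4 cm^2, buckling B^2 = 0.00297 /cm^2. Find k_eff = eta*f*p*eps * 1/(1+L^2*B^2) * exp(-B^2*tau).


k_inf = eta*f*p*eps = 1.738*0.801*0.778*1.024 = 1.109077
P_TNL = 1/(1 + L^2*B^2) = 1/(1 + 27.1*0.00297) = 0.9255086
P_FNL = exp(-B^2*tau) = exp(-0.00297*28.4) = 0.9191113
k_eff = k_inf * P_TNL * P_FNL = 1.109077 * 0.9255086 * 0.9191113
k_eff = 0.94343

0.94343


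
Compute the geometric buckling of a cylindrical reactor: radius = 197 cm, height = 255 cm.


B^2 = (2.405/R)^2 + (pi/H)^2
B^2 = (2.405/197)^2 + (pi/255)^2
B^2 = 3.0082e-04 /cm^2

3.0082e-04


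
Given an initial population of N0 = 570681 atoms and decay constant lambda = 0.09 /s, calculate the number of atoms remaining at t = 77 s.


N = N0 * exp(-lambda * t)
N = 570681 * exp(-0.09 * 77)
N = 558.13

558.13


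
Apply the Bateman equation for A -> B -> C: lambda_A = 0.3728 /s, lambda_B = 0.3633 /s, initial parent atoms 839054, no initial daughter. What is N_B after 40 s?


N_B(t) = lambda_A * N_A0 / (lambda_B - lambda_A) * [exp(-lambda_A*t) - exp(-lambda_B*t)]
exp(-0.3728*40) = 3.340417e-07; exp(-0.3633*40) = 4.884640e-07
N_B = 0.3728 * 839054 / (0.3633 - 0.3728) * (3.340417e-07 - 4.884640e-07)
N_B = 5.0845

5.0845


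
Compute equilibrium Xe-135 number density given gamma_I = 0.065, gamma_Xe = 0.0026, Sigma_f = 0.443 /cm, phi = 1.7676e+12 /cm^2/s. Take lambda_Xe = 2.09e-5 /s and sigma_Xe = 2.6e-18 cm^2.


Xe_eq = (gamma_I + gamma_Xe) * Sigma_f * phi / (lambda_Xe + sigma_Xe * phi)
Numerator = (0.065 + 0.0026) * 0.443 * 1.7676e+12 = 5.293396e+10
Denominator = 2.09e-5 + 2.6e-18 * 1.7676e+12 = 2.549576e-05
Xe_eq = 5.293396e+10 / 2.549576e-05 = 2.0762e+15 /cm^3

2.0762e+15


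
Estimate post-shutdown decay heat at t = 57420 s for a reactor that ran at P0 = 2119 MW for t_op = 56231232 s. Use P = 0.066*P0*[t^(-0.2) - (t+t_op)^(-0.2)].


P/P0 = 0.066 * [t^(-0.2) - (t + t_op)^(-0.2)]
P/P0 = 0.066 * [57420^(-0.2) - (57420 + 56231232)^(-0.2)]
P/P0 = 0.066 * [0.1117345 - 0.02817837] = 0.005514705
P = 2119 * 0.005514705 = 11.686 MW

11.686


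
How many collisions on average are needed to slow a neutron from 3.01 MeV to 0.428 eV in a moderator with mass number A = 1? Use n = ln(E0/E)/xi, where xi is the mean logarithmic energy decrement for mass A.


xi = 1 + (A-1)^2/(2A)*ln((A-1)/(A+1)) = 1 (for A = 1)
n = ln(E0/E) / xi
n = ln(3.01e6 / 0.428) / 1
n = ln(7.032710e+06) / 1 = 15.766

15.766


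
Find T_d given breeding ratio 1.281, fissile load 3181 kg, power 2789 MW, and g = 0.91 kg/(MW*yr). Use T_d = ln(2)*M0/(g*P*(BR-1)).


Breeding gain G = BR - 1 = 1.281 - 1 = 0.281
Fissile production rate = g * P * G = 0.91 * 2789 * 0.281 = 713.17519 kg/yr
T_d = ln(2) * M0 / (g * P * G)
T_d = ln(2) * 3181 / 713.17519 = 3.0917 yr

3.0917


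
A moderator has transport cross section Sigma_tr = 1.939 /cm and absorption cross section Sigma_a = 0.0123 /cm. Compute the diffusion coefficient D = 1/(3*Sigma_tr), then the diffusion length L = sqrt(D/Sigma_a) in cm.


D = 1 / (3 * Sigma_tr) = 1 / (3 * 1.939) = 0.1719099 cm
L = sqrt(D / Sigma_a)
L = sqrt(0.1719099 / 0.0123)
L = 3.7385 cm

3.7385


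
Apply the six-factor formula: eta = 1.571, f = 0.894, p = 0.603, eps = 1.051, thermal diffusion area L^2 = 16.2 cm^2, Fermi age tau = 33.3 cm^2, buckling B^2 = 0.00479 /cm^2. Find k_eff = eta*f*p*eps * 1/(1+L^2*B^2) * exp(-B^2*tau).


k_inf = eta*f*p*eps = 1.571*0.894*0.603*1.051 = 0.8900896
P_TNL = 1/(1 + L^2*B^2) = 1/(1 + 16.2*0.00479) = 0.9279898
P_FNL = exp(-B^2*tau) = exp(-0.00479*33.3) = 0.8525640
k_eff = k_inf * P_TNL * P_FNL = 0.8900896 * 0.9279898 * 0.8525640
k_eff = 0.70421

0.70421


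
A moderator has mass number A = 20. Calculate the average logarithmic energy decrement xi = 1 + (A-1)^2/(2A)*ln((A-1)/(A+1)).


xi = 1 + (A-1)^2/(2A) * ln((A-1)/(A+1))
xi = 1 + (20-1)^2/(2*20) * ln((20-1)/(20 +1))
xi = 0.096747

0.096747


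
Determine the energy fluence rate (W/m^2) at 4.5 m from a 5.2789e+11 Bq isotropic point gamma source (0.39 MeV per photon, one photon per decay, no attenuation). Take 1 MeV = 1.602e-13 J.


psi = A * E * 1.602e-13 / (4*pi*r^2)
psi = 5.2789e+11 * 0.39 * 1.602e-13 / (4*pi*4.5^2)
psi = 1.2961e-04 W/m^2

1.2961e-04


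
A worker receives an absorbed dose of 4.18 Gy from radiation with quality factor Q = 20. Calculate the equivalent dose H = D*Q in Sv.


H = D * Q
H = 4.18 * 20
H = 83.600 Sv

83.600


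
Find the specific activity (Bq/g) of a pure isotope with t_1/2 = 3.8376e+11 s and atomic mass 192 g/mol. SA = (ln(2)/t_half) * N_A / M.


lambda = ln(2) / t_half = ln(2) / 3.8376e+11 = 1.806200e-12 /s
SA = lambda * N_A / M
SA = 1.806200e-12 * 6.022e23 / 192
SA = 5.6651e+09 Bq/g

5.6651e+09


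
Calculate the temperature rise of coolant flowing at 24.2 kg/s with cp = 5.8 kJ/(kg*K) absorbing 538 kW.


dT = Q / (m_dot * cp)
dT = 538 / (24.2 * 5.8)
dT = 3.8330 C

3.8330


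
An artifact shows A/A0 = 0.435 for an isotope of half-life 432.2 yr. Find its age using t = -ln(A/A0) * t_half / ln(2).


lambda = ln(2) / t_half = ln(2) / 432.2 = 0.001603765 /yr
t = -ln(A/A0) / lambda
t = -ln(0.435) / 0.001603765
t = 519.03 yr

519.03


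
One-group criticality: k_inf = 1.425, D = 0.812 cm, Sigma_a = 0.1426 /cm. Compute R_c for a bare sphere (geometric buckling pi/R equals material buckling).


L^2 = D / Sigma_a = 0.812 / 0.1426 = 5.694250 cm^2
B_m^2 = (k_inf - 1) / L^2 = (1.425 - 1) / 5.694250 = 0.07463669 /cm^2
For a bare sphere: B_g = pi/R, so R_c = pi / sqrt(B_m^2)
R_c = pi / sqrt(0.07463669) = 11.499 cm

11.499


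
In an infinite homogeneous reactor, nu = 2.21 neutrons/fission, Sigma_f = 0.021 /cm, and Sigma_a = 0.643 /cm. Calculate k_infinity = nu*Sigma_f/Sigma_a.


k_inf = nu * Sigma_f / Sigma_a
k_inf = 2.21 * 0.021 / 0.643
k_inf = 0.072177

0.072177


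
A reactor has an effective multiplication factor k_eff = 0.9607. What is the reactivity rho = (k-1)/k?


rho = (k_eff - 1) / k_eff
rho = (0.9607 - 1) / 0.9607
rho = -0.040908

-0.040908


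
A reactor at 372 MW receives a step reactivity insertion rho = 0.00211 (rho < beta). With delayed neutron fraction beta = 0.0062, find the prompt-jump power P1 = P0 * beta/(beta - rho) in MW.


P1/P0 = beta / (beta - rho)
P1/P0 = 0.0062 / (0.0062 - 0.00211) = 1.515892
P1 = 372 * 1.515892 = 563.91 MW

563.91


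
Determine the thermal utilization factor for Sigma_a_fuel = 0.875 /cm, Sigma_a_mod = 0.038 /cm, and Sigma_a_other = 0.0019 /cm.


f = Sigma_a_fuel / (Sigma_a_fuel + Sigma_a_mod + Sigma_a_other)
f = 0.875 / (0.875 + 0.038 + 0.0019)
f = 0.95639

0.95639


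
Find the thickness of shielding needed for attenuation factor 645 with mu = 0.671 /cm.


x = ln(factor) / mu
x = ln(645) / 0.671
x = 9.6412 cm

9.6412


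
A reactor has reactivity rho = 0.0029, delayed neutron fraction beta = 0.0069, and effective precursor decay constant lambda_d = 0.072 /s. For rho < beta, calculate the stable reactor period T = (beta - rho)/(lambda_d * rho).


T = (beta - rho) / (lambda_d * rho)
T = (0.0069 - 0.0029) / (0.072 * 0.0029)
T = 19.157 s

19.157


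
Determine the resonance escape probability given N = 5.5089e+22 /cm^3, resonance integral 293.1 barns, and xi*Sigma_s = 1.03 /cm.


p = exp(-N * I * 1e-24 / (xi*Sigma_s))
p = exp(-5.5089e+22 * 293.1 * 1e-24 / 1.03)
p = 1.5555e-07

1.5555e-07


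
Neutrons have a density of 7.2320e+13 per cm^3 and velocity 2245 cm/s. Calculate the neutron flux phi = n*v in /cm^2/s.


phi = n * v
phi = 7.2320e+13 * 2245
phi = 1.6236e+17 /cm^2/s

1.6236e+17


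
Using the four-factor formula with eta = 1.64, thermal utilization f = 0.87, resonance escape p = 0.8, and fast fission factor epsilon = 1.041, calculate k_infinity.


k_inf = eta * f * p * epsilon
k_inf = 1.64 * 0.87 * 0.8 * 1.041
k_inf = 1.1882

1.1882


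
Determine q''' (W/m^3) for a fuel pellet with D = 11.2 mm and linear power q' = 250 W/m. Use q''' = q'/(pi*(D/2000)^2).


r = D / 2 / 1000 = 11.2 / 2 / 1000 = 0.0056 m
q''' = q' / (pi * r^2)
q''' = 250 / (pi * 0.0056^2)
q''' = 2.5375e+06 W/m^3

2.5375e+06


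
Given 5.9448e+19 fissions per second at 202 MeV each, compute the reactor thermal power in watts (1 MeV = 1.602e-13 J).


P = fission_rate * E_MeV * 1.602e-13
P = 5.9448e+19 * 202 * 1.602e-13
P = 1.9238e+09 W

1.9238e+09


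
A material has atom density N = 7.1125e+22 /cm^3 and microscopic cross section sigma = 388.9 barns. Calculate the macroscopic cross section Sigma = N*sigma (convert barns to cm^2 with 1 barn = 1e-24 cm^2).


Sigma = N * sigma_barns * 1e-24
Sigma = 7.1125e+22 * 388.9 * 1e-24
Sigma = 27.661 /cm

27.661


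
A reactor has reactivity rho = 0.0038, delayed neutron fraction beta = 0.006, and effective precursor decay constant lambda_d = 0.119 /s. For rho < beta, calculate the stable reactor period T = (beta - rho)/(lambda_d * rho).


T = (beta - rho) / (lambda_d * rho)
T = (0.006 - 0.0038) / (0.119 * 0.0038)
T = 4.8651 s

4.8651


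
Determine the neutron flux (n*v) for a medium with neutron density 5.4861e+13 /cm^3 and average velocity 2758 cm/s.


phi = n * v
phi = 5.4861e+13 * 2758
phi = 1.5131e+17 /cm^2/s

1.5131e+17


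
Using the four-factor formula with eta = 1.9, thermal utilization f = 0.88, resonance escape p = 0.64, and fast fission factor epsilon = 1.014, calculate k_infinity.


k_inf = eta * f * p * epsilon
k_inf = 1.9 * 0.88 * 0.64 * 1.014
k_inf = 1.0851

1.0851


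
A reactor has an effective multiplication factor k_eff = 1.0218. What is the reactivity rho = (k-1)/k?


rho = (k_eff - 1) / k_eff
rho = (1.0218 - 1) / 1.0218
rho = 0.021335

0.021335


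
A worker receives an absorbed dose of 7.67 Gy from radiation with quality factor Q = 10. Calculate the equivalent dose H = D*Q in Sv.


H = D * Q
H = 7.67 * 10
H = 76.700 Sv

76.700


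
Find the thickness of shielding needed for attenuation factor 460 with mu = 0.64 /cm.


x = ln(factor) / mu
x = ln(460) / 0.64
x = 9.5800 cm

9.5800


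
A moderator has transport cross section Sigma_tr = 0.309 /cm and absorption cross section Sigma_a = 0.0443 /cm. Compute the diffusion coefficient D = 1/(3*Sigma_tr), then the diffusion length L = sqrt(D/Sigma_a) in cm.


D = 1 / (3 * Sigma_tr) = 1 / (3 * 0.309) = 1.078749 cm
L = sqrt(D / Sigma_a)
L = sqrt(1.078749 / 0.0443)
L = 4.9347 cm

4.9347


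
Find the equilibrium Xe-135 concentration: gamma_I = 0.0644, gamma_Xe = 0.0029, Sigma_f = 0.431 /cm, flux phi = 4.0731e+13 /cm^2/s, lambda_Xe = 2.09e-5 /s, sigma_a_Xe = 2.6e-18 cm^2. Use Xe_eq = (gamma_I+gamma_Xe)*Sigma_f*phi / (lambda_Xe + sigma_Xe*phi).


Xe_eq = (gamma_I + gamma_Xe) * Sigma_f * phi / (lambda_Xe + sigma_Xe * phi)
Numerator = (0.0644 + 0.0029) * 0.431 * 4.0731e+13 = 1.181456e+12
Denominator = 2.09e-5 + 2.6e-18 * 4.0731e+13 = 1.268006e-04
Xe_eq = 1.181456e+12 / 1.268006e-04 = 9.3174e+15 /cm^3

9.3174e+15


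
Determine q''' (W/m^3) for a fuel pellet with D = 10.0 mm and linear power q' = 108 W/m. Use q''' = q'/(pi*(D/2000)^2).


r = D / 2 / 1000 = 10.0 / 2 / 1000 = 0.005 m
q''' = q' / (pi * r^2)
q''' = 108 / (pi * 0.005^2)
q''' = 1.3751e+06 W/m^3

1.3751e+06


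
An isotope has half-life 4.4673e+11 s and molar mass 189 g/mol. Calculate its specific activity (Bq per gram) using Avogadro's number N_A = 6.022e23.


lambda = ln(2) / t_half = ln(2) / 4.4673e+11 = 1.551602e-12 /s
SA = lambda * N_A / M
SA = 1.551602e-12 * 6.022e23 / 189
SA = 4.9438e+09 Bq/g

4.9438e+09


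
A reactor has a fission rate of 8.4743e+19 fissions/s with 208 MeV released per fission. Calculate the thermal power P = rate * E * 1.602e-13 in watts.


P = fission_rate * E_MeV * 1.602e-13
P = 8.4743e+19 * 208 * 1.602e-13
P = 2.8238e+09 W

2.8238e+09


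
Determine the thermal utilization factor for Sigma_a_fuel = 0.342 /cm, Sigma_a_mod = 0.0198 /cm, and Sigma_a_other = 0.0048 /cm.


f = Sigma_a_fuel / (Sigma_a_fuel + Sigma_a_mod + Sigma_a_other)
f = 0.342 / (0.342 + 0.0198 + 0.0048)
f = 0.93290

0.93290


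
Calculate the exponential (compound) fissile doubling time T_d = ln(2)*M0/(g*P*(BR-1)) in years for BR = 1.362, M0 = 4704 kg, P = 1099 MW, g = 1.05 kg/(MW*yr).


Breeding gain G = BR - 1 = 1.362 - 1 = 0.362
Fissile production rate = g * P * G = 1.05 * 1099 * 0.362 = 417.7299 kg/yr
T_d = ln(2) * M0 / (g * P * G)
T_d = ln(2) * 4704 / 417.7299 = 7.8054 yr

7.8054


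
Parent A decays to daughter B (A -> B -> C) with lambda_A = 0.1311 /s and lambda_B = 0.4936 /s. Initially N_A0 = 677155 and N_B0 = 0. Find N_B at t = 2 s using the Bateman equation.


N_B(t) = lambda_A * N_A0 / (lambda_B - lambda_A) * [exp(-lambda_A*t) - exp(-lambda_B*t)]
exp(-0.1311*2) = 0.7693571; exp(-0.4936*2) = 0.3726186
N_B = 0.1311 * 677155 / (0.4936 - 0.1311) * (0.7693571 - 0.3726186)
N_B = 97160

97160


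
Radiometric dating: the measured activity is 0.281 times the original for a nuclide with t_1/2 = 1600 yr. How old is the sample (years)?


lambda = ln(2) / t_half = ln(2) / 1600 = 4.332170e-04 /yr
t = -ln(A/A0) / lambda
t = -ln(0.281) / 4.332170e-04
t = 2930.2 yr

2930.2


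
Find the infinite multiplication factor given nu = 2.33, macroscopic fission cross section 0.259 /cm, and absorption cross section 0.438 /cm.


k_inf = nu * Sigma_f / Sigma_a
k_inf = 2.33 * 0.259 / 0.438
k_inf = 1.3778

1.3778


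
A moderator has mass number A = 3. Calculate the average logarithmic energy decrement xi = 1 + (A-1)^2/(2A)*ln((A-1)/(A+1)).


xi = 1 + (A-1)^2/(2A) * ln((A-1)/(A+1))
xi = 1 + (3-1)^2/(2*3) * ln((3-1)/(3 +1))
xi = 0.53790

0.53790


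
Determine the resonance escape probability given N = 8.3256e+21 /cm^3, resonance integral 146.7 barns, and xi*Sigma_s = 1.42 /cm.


p = exp(-N * I * 1e-24 / (xi*Sigma_s))
p = exp(-8.3256e+21 * 146.7 * 1e-24 / 1.42)
p = 0.42311

0.42311


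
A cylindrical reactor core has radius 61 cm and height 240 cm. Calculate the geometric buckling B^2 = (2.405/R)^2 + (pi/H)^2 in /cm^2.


B^2 = (2.405/R)^2 + (pi/H)^2
B^2 = (2.405/61)^2 + (pi/240)^2
B^2 = 0.0017258 /cm^2

0.0017258


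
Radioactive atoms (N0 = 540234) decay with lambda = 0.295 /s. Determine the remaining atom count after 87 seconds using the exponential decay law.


N = N0 * exp(-lambda * t)
N = 540234 * exp(-0.295 * 87)
N = 3.8585e-06

3.8585e-06


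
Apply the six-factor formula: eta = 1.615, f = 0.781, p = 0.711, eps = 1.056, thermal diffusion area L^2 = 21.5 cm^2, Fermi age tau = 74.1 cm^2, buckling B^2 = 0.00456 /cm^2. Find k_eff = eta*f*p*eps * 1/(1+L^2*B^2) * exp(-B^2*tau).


k_inf = eta*f*p*eps = 1.615*0.781*0.711*1.056 = 0.9470155
P_TNL = 1/(1 + L^2*B^2) = 1/(1 + 21.5*0.00456) = 0.9107136
P_FNL = exp(-B^2*tau) = exp(-0.00456*74.1) = 0.7132695
k_eff = k_inf * P_TNL * P_FNL = 0.9470155 * 0.9107136 * 0.7132695
k_eff = 0.61517

0.61517
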